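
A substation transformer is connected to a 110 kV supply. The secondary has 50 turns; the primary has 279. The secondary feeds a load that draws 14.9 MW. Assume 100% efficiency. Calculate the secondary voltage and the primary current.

V_s = V_p × N_s/N_p = 110000 × 50/279 = 19713 V.
I_s = P/V_s = 1.49×10^7/19713 = 755.84 A.
I_p = I_s × N_s/N_p = 755.84 × 50/279 = 135 A.

V_s ≈ 19700 V, I_p ≈ 135 A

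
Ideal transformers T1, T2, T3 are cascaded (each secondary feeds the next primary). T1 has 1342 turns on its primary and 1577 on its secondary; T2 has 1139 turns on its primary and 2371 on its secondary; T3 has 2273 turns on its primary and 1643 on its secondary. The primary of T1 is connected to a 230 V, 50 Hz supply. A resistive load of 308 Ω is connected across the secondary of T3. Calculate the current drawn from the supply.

After T1: V = 230.00 × 1577/1342 = 270.28 V.
After T2: V = 270.28 × 2371/1139 = 562.62 V.
After T3: V = 562.62 × 1643/2273 = 406.68 V.
I_load = 406.68/308 = 1.3204 A, so P_out = 406.68 × 1.3204 = 536.98 W.
All ideal ⇒ P_in = P_out, so I_supply = 536.98/230 = 2.33 A.

I_supply ≈ 2.33 A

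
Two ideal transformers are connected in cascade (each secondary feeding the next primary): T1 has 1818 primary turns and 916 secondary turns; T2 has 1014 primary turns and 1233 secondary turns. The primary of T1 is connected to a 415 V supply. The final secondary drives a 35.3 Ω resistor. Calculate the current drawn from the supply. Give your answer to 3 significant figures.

Secondary of T1: V = 415.00 × 916/1818 = 209.10 V.
Secondary of T2: V = 209.10 × 1233/1014 = 254.26 V.
I_load = 254.26/35.3 = 7.2028 A, so P_out = 254.26 × 7.2028 = 1831.4 W.
All ideal ⇒ P_in = P_out, so I_supply = 1831.4/415 = 4.41 A.

I_supply ≈ 4.41 A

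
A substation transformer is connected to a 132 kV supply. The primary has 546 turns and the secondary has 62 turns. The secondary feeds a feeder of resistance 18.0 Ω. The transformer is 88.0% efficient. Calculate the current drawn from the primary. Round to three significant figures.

I_p ≈ 107 A

V_s = 132000 × 62/546 = 14989 V.
I_s = V_s/R = 14989/18.0 = 832.72 A.
P_out = V_s I_s = 14989 × 832.72 = 1.2482×10^7 W.
P_in = P_out/η = 1.2482×10^7/0.880 = 1.4184×10^7 W.
I_p = P_in/V_p = 1.4184×10^7/132000 = 107 A.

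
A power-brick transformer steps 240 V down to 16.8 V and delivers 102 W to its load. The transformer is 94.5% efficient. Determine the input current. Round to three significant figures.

I_in ≈ 0.450 A

P_in = P_out/η = 102/0.945 = 107.94 W.
I_in = P_in/V_in = 107.94/240 = 0.450 A.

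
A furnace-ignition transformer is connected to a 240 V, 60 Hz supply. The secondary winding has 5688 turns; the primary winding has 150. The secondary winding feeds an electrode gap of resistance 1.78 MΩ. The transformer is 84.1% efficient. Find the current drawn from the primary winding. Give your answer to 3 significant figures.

I_p ≈ 0.231 A

V_s = 240 × 5688/150 = 9100.8 V.
I_s = V_s/R = 9100.8/(1.78×10^6) = 0.0051128 A.
P_out = V_s I_s = 9100.8 × 0.0051128 = 46.531 W.
P_in = P_out/η = 46.531/0.841 = 55.328 W.
I_p = P_in/V_p = 55.328/240 = 0.231 A.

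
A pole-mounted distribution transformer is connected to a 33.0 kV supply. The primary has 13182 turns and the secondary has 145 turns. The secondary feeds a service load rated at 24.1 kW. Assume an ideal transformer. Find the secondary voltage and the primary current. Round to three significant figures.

V_s ≈ 363 V, I_p ≈ 0.730 A

V_s = V_p × N_s/N_p = 33000 × 145/13182 = 362.99 V.
I_s = P/V_s = 24100/362.99 = 66.392 A.
I_p = I_s × N_s/N_p = 66.392 × 145/13182 = 0.730 A.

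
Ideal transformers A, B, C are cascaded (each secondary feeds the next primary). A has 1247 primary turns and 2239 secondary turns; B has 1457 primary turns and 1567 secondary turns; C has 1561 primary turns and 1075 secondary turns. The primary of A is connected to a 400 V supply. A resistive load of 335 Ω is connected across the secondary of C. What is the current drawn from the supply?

I_supply ≈ 2.11 A

Secondary of A: V = 400.00 × 2239/1247 = 718.20 V.
Secondary of B: V = 718.20 × 1567/1457 = 772.43 V.
Secondary of C: V = 772.43 × 1075/1561 = 531.94 V.
I_load = 531.94/335 = 1.5879 A, so P_out = 531.94 × 1.5879 = 844.66 W.
All ideal ⇒ P_in = P_out, so I_supply = 844.66/400 = 2.11 A.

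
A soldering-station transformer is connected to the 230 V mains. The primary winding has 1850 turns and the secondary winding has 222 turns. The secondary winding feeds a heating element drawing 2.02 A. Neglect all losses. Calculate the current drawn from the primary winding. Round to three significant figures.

I_p ≈ 0.242 A

For an ideal transformer I_p N_p = I_s N_s, so I_p = 2.02 × 222/1850 = 0.242 A.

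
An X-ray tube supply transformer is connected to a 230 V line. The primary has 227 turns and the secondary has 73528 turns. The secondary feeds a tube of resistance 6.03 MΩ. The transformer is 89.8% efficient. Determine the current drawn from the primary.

V_s = 230 × 73528/227 = 74500 V.
I_s = V_s/R = 74500/(6.03×10^6) = 0.012355 A.
P_out = V_s I_s = 74500 × 0.012355 = 920.43 W.
P_in = P_out/η = 920.43/0.898 = 1025.0 W.
I_p = P_in/V_p = 1025.0/230 = 4.46 A.

I_p ≈ 4.46 A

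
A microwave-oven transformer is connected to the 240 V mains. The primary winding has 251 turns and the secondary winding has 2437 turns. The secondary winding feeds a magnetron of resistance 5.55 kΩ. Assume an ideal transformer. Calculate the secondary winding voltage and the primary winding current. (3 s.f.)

V_s = V_p × N_s/N_p = 240 × 2437/251 = 2330.2 V.
I_s = V_s/R = 2330.2/5550 = 0.41986 A.
I_p = I_s × N_s/N_p = 0.41986 × 2437/251 = 4.08 A.

V_s ≈ 2330 V, I_p ≈ 4.08 A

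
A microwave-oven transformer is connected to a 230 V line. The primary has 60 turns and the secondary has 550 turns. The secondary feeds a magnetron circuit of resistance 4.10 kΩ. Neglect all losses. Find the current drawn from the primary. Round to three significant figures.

I_p ≈ 4.71 A

V_s = V_p × N_s/N_p = 230 × 550/60 = 2108.3 V.
I_s = V_s/R = 2108.3/4100 = 0.51423 A.
For an ideal transformer I_p N_p = I_s N_s, so I_p = 0.51423 × 550/60 = 4.71 A.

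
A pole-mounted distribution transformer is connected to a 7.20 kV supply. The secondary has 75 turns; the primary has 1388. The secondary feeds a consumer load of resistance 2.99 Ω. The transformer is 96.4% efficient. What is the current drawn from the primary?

V_s = 7200 × 75/1388 = 389.05 V.
I_s = V_s/R = 389.05/2.99 = 130.12 A.
P_out = V_s I_s = 389.05 × 130.12 = 50622 W.
P_in = P_out/η = 50622/0.964 = 52512 W.
I_p = P_in/V_p = 52512/7200 = 7.29 A.

I_p ≈ 7.29 A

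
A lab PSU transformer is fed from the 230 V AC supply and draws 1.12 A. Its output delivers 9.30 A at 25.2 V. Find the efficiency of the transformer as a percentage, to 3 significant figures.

P_in = 230 × 1.12 = 257.600 W.
P_out = 25.2 × 9.30 = 234.360 W.
η = P_out/P_in = 234.360/257.600 = 0.910.

η ≈ 91.0%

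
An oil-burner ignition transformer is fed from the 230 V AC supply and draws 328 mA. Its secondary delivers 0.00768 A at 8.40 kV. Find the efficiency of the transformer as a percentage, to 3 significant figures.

η ≈ 85.5%

P_in = 230 × 0.328 = 75.4400 W.
P_out = 8400 × 0.00768 = 64.5120 W.
η = P_out/P_in = 64.5120/75.4400 = 0.855.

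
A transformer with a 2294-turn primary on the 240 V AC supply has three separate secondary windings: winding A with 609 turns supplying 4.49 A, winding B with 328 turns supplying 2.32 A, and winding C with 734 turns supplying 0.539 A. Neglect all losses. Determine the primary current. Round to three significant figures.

I_p ≈ 1.70 A

V_A = 240 × 609/2294 = 63.714 V; V_B = 240 × 328/2294 = 34.316 V; V_C = 240 × 734/2294 = 76.792 V.
P_out = V_A I_A + V_B I_B + V_C I_C = 63.714×4.49 + 34.316×2.32 + 76.792×0.539 = 286.08 + 79.612 + 41.391 = 407.08 W.
Ideal ⇒ P_in = P_out, so I_p = P_out/V_p = 407.08/240 = 1.70 A.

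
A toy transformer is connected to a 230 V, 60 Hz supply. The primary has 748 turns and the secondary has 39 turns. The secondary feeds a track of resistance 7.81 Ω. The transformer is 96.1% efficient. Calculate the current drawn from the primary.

I_p ≈ 0.0833 A

V_s = 230 × 39/748 = 11.992 V.
I_s = V_s/R = 11.992/7.81 = 1.5355 A.
P_out = V_s I_s = 11.992 × 1.5355 = 18.413 W.
P_in = P_out/η = 18.413/0.961 = 19.161 W.
I_p = P_in/V_p = 19.161/230 = 0.0833 A.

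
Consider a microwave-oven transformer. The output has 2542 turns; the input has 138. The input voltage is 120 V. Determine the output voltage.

V_out ≈ 2210 V

V_out/V_in = N_out/N_in, so V_out = 120 × 2542/138 = 2210 V.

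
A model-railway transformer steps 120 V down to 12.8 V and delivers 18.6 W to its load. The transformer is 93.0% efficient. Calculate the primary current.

I_p ≈ 0.167 A

P_in = P_out/η = 18.6/0.930 = 20.000 W.
I_p = P_in/V_p = 20.000/120 = 0.167 A.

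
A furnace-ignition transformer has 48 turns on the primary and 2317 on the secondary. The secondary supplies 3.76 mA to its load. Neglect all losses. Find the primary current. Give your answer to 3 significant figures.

I_p ≈ 0.181 A

For an ideal transformer I_p/I_s = N_s/N_p, so I_p = 0.00376 × 2317/48 = 0.181 A.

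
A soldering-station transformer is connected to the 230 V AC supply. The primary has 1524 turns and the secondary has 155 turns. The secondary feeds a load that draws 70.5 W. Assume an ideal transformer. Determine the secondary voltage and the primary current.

V_s ≈ 23.4 V, I_p ≈ 0.307 A

V_s = V_p × N_s/N_p = 230 × 155/1524 = 23.392 V.
I_s = P/V_s = 70.5/23.392 = 3.0138 A.
I_p = I_s × N_s/N_p = 3.0138 × 155/1524 = 0.307 A.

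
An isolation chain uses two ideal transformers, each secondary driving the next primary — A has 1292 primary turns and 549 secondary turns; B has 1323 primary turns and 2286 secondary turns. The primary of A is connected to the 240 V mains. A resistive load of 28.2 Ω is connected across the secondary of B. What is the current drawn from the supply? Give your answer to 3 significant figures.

Secondary of A: V = 240.00 × 549/1292 = 101.98 V.
Secondary of B: V = 101.98 × 2286/1323 = 176.21 V.
I_load = 176.21/28.2 = 6.2487 A, so P_out = 176.21 × 6.2487 = 1101.1 W.
All ideal ⇒ P_in = P_out, so I_supply = 1101.1/240 = 4.59 A.

I_supply ≈ 4.59 A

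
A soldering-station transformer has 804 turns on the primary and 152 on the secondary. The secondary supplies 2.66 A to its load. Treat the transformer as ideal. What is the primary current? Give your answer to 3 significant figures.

For an ideal transformer I_p/I_s = N_s/N_p, so I_p = 2.66 × 152/804 = 0.503 A.

I_p ≈ 0.503 A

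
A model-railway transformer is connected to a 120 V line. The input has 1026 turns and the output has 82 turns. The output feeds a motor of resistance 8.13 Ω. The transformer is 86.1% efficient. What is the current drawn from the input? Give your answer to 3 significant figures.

I_in ≈ 0.110 A

V_out = 120 × 82/1026 = 9.5906 V.
I_out = V_out/R = 9.5906/8.13 = 1.1797 A.
P_out = V_out I_out = 9.5906 × 1.1797 = 11.314 W.
P_in = P_out/η = 11.314/0.861 = 13.140 W.
I_in = P_in/V_in = 13.140/120 = 0.110 A.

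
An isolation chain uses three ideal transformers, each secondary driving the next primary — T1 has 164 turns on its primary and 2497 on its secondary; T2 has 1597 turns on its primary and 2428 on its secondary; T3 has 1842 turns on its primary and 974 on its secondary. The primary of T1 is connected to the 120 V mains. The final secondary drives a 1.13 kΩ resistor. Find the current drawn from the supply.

Secondary of T1: V = 120.00 × 2497/164 = 1827.1 V.
Secondary of T2: V = 1827.1 × 2428/1597 = 2777.8 V.
Secondary of T3: V = 2777.8 × 974/1842 = 1468.8 V.
I_load = 1468.8/1130 = 1.2998 A, so P_out = 1468.8 × 1.2998 = 1909.2 W.
All ideal ⇒ P_in = P_out, so I_supply = 1909.2/120 = 15.9 A.

I_supply ≈ 15.9 A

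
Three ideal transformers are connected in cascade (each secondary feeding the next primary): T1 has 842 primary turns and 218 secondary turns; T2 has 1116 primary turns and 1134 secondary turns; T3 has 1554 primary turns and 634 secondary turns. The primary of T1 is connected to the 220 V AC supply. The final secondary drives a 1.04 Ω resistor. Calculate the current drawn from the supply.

After T1: V = 220.00 × 218/842 = 56.960 V.
After T2: V = 56.960 × 1134/1116 = 57.878 V.
After T3: V = 57.878 × 634/1554 = 23.613 V.
I_load = 23.613/1.04 = 22.705 A, so P_out = 23.613 × 22.705 = 536.14 W.
All ideal ⇒ P_in = P_out, so I_supply = 536.14/220 = 2.44 A.

I_supply ≈ 2.44 A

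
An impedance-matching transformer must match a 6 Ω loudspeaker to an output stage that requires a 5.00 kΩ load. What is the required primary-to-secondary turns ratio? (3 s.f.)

Z_p/Z_s = (N_p/N_s)², so N_p/N_s = √(5000/6) = √833 = 28.9.

N_p/N_s ≈ 28.9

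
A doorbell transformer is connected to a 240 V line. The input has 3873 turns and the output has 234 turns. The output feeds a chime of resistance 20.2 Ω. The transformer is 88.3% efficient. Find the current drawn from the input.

V_out = 240 × 234/3873 = 14.500 V.
I_out = V_out/R = 14.500/20.2 = 0.71784 A.
P_out = V_out I_out = 14.500 × 0.71784 = 10.409 W.
P_in = P_out/η = 10.409/0.883 = 11.788 W.
I_in = P_in/V_in = 11.788/240 = 0.0491 A.

I_in ≈ 0.0491 A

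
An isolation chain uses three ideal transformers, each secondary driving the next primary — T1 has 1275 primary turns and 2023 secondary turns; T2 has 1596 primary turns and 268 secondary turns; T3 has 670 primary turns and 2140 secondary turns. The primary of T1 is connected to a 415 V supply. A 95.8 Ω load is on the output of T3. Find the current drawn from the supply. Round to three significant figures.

After T1: V = 415.00 × 2023/1275 = 658.47 V.
After T2: V = 658.47 × 268/1596 = 110.57 V.
After T3: V = 110.57 × 2140/670 = 353.16 V.
I_load = 353.16/95.8 = 3.6865 A, so P_out = 353.16 × 3.6865 = 1301.9 W.
All ideal ⇒ P_in = P_out, so I_supply = 1301.9/415 = 3.14 A.

I_supply ≈ 3.14 A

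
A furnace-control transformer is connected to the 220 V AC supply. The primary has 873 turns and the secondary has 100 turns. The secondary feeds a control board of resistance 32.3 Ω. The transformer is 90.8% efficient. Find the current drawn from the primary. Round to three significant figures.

I_p ≈ 0.0984 A

V_s = 220 × 100/873 = 25.200 V.
I_s = V_s/R = 25.200/32.3 = 0.78020 A.
P_out = V_s I_s = 25.200 × 0.78020 = 19.661 W.
P_in = P_out/η = 19.661/0.908 = 21.654 W.
I_p = P_in/V_p = 21.654/220 = 0.0984 A.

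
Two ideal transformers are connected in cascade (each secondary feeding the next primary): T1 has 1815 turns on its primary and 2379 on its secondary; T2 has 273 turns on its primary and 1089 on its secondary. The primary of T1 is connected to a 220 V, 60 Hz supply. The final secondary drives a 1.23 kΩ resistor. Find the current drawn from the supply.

I_supply ≈ 4.89 A

Secondary of T1: V = 220.00 × 2379/1815 = 288.36 V.
Secondary of T2: V = 288.36 × 1089/273 = 1150.3 V.
I_load = 1150.3/1230 = 0.93519 A, so P_out = 1150.3 × 0.93519 = 1075.7 W.
All ideal ⇒ P_in = P_out, so I_supply = 1075.7/220 = 4.89 A.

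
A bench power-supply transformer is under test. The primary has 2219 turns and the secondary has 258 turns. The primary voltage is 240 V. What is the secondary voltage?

V_s ≈ 27.9 V

V_s/V_p = N_s/N_p, so V_s = 240 × 258/2219 = 27.9 V.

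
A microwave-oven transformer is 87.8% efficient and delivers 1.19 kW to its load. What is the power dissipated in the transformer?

P_loss ≈ 165 W

P_in = P_out/η = 1190/0.878 = 1355.35 W.
P_loss = P_in − P_out = 1355.35 − 1190 = 165 W.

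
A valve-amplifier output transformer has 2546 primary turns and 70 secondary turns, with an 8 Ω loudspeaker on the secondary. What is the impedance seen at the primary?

Z_p = (N_p/N_s)² × Z_s = (2546/70)² × 8 = 10600 Ω.

Z_p ≈ 10600 Ω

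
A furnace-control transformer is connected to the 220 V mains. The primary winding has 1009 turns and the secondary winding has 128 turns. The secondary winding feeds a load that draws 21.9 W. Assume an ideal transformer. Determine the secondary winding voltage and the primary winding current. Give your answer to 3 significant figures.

V_s = V_p × N_s/N_p = 220 × 128/1009 = 27.909 V.
I_s = P/V_s = 21.9/27.909 = 0.78470 A.
I_p = I_s × N_s/N_p = 0.78470 × 128/1009 = 0.0995 A.

V_s ≈ 27.9 V, I_p ≈ 0.0995 A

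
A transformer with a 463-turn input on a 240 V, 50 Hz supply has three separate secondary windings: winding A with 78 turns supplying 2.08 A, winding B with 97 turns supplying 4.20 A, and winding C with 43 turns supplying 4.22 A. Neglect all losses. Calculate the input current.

V_A = 240 × 78/463 = 40.432 V; V_B = 240 × 97/463 = 50.281 V; V_C = 240 × 43/463 = 22.289 V.
P_out = V_A I_A + V_B I_B + V_C I_C = 40.432×2.08 + 50.281×4.20 + 22.289×4.22 = 84.098 + 211.18 + 94.061 = 389.34 W.
Ideal ⇒ P_in = P_out, so I_in = P_out/V_in = 389.34/240 = 1.62 A.

I_in ≈ 1.62 A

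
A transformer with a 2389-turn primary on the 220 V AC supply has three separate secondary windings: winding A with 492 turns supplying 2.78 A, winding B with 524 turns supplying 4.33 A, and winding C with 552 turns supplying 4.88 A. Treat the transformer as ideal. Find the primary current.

I_p ≈ 2.65 A

V_A = 220 × 492/2389 = 45.308 V; V_B = 220 × 524/2389 = 48.254 V; V_C = 220 × 552/2389 = 50.833 V.
P_out = V_A I_A + V_B I_B + V_C I_C = 45.308×2.78 + 48.254×4.33 + 50.833×4.88 = 125.96 + 208.94 + 248.06 = 582.96 W.
Ideal ⇒ P_in = P_out, so I_p = P_out/V_p = 582.96/220 = 2.65 A.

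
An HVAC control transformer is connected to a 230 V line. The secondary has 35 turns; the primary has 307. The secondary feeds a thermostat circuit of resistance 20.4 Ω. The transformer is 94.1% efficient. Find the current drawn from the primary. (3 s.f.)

I_p ≈ 0.156 A

V_s = 230 × 35/307 = 26.221 V.
I_s = V_s/R = 26.221/20.4 = 1.2854 A.
P_out = V_s I_s = 26.221 × 1.2854 = 33.704 W.
P_in = P_out/η = 33.704/0.941 = 35.817 W.
I_p = P_in/V_p = 35.817/230 = 0.156 A.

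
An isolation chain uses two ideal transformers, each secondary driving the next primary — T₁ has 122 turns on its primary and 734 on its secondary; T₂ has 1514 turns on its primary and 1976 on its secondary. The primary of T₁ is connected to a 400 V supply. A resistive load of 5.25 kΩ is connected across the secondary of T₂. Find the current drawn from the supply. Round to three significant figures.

I_supply ≈ 4.70 A

After T₁: V = 400.00 × 734/122 = 2406.6 V.
After T₂: V = 2406.6 × 1976/1514 = 3140.9 V.
I_load = 3140.9/5250 = 0.59827 A, so P_out = 3140.9 × 0.59827 = 1879.1 W.
All ideal ⇒ P_in = P_out, so I_supply = 1879.1/400 = 4.70 A.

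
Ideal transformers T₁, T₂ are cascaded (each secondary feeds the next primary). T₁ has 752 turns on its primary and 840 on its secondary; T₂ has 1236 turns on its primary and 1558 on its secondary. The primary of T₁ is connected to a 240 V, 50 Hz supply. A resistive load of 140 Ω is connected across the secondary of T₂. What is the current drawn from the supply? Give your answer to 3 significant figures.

I_supply ≈ 3.40 A

After T₁: V = 240.00 × 840/752 = 268.09 V.
After T₂: V = 268.09 × 1558/1236 = 337.93 V.
I_load = 337.93/140 = 2.4138 A, so P_out = 337.93 × 2.4138 = 815.67 W.
All ideal ⇒ P_in = P_out, so I_supply = 815.67/240 = 3.40 A.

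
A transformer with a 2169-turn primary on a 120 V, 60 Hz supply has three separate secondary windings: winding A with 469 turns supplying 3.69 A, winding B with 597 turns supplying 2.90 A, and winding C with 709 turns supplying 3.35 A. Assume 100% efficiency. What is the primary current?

I_p ≈ 2.69 A

V_A = 120 × 469/2169 = 25.947 V; V_B = 120 × 597/2169 = 33.029 V; V_C = 120 × 709/2169 = 39.225 V.
P_out = V_A I_A + V_B I_B + V_C I_C = 25.947×3.69 + 33.029×2.90 + 39.225×3.35 = 95.746 + 95.784 + 131.41 = 322.94 W.
Ideal ⇒ P_in = P_out, so I_p = P_out/V_p = 322.94/120 = 2.69 A.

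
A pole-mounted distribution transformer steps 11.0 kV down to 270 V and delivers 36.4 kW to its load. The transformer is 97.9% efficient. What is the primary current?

P_in = P_out/η = 36400/0.979 = 37181 W.
I_p = P_in/V_p = 37181/11000 = 3.38 A.

I_p ≈ 3.38 A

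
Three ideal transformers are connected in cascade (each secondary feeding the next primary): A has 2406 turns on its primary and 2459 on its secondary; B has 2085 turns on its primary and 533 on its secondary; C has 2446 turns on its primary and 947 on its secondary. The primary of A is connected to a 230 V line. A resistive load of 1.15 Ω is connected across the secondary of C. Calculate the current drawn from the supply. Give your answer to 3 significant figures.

Secondary of A: V = 230.00 × 2459/2406 = 235.07 V.
Secondary of B: V = 235.07 × 533/2085 = 60.091 V.
Secondary of C: V = 60.091 × 947/2446 = 23.265 V.
I_load = 23.265/1.15 = 20.231 A, so P_out = 23.265 × 20.231 = 470.67 W.
All ideal ⇒ P_in = P_out, so I_supply = 470.67/230 = 2.05 A.

I_supply ≈ 2.05 A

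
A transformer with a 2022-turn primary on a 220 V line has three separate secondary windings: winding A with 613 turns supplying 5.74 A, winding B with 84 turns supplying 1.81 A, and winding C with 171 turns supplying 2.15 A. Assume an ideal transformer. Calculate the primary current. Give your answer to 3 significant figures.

V_A = 220 × 613/2022 = 66.696 V; V_B = 220 × 84/2022 = 9.1395 V; V_C = 220 × 171/2022 = 18.605 V.
P_out = V_A I_A + V_B I_B + V_C I_C = 66.696×5.74 + 9.1395×1.81 + 18.605×2.15 = 382.84 + 16.542 + 40.001 = 439.38 W.
Ideal ⇒ P_in = P_out, so I_p = P_out/V_p = 439.38/220 = 2.00 A.

I_p ≈ 2.00 A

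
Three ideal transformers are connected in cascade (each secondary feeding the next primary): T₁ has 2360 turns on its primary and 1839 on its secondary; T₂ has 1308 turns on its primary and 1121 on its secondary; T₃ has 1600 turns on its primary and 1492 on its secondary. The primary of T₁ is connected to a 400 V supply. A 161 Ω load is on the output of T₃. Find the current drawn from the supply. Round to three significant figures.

I_supply ≈ 0.964 A

After T₁: V = 400.00 × 1839/2360 = 311.69 V.
After T₂: V = 311.69 × 1121/1308 = 267.13 V.
After T₃: V = 267.13 × 1492/1600 = 249.10 V.
I_load = 249.10/161 = 1.5472 A, so P_out = 249.10 × 1.5472 = 385.41 W.
All ideal ⇒ P_in = P_out, so I_supply = 385.41/400 = 0.964 A.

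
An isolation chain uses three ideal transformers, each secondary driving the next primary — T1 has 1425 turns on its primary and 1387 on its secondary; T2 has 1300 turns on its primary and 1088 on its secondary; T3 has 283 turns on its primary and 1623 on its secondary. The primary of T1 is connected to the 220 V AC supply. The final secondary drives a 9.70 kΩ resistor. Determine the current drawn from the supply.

I_supply ≈ 0.495 A

After T1: V = 220.00 × 1387/1425 = 214.13 V.
After T2: V = 214.13 × 1088/1300 = 179.21 V.
After T3: V = 179.21 × 1623/283 = 1027.8 V.
I_load = 1027.8/9700 = 0.10596 A, so P_out = 1027.8 × 0.10596 = 108.90 W.
All ideal ⇒ P_in = P_out, so I_supply = 108.90/220 = 0.495 A.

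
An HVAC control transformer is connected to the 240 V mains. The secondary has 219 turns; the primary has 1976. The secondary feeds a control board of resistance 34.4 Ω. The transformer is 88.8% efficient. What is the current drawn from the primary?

I_p ≈ 0.0965 A

V_s = 240 × 219/1976 = 26.599 V.
I_s = V_s/R = 26.599/34.4 = 0.77323 A.
P_out = V_s I_s = 26.599 × 0.77323 = 20.567 W.
P_in = P_out/η = 20.567/0.888 = 23.161 W.
I_p = P_in/V_p = 23.161/240 = 0.0965 A.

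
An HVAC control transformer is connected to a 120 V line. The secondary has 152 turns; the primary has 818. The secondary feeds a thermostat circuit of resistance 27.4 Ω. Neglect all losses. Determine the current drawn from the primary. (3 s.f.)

I_p ≈ 0.151 A

V_s = V_p × N_s/N_p = 120 × 152/818 = 22.298 V.
I_s = V_s/R = 22.298/27.4 = 0.81381 A.
For an ideal transformer I_p N_p = I_s N_s, so I_p = 0.81381 × 152/818 = 0.151 A.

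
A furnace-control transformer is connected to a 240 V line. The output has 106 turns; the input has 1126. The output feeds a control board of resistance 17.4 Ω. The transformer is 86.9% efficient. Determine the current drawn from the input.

I_in ≈ 0.141 A

V_out = 240 × 106/1126 = 22.593 V.
I_out = V_out/R = 22.593/17.4 = 1.2985 A.
P_out = V_out I_out = 22.593 × 1.2985 = 29.336 W.
P_in = P_out/η = 29.336/0.869 = 33.759 W.
I_in = P_in/V_in = 33.759/240 = 0.141 A.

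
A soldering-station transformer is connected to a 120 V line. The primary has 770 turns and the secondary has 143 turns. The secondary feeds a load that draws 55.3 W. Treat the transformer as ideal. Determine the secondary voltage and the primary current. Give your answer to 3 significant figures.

V_s ≈ 22.3 V, I_p ≈ 0.461 A

V_s = V_p × N_s/N_p = 120 × 143/770 = 22.286 V.
I_s = P/V_s = 55.3/22.286 = 2.4814 A.
I_p = I_s × N_s/N_p = 2.4814 × 143/770 = 0.461 A.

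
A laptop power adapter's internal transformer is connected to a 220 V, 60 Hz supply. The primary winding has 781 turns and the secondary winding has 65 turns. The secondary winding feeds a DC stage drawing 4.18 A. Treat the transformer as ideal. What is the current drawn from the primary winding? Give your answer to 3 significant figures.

I_p ≈ 0.348 A

For an ideal transformer I_p N_p = I_s N_s, so I_p = 4.18 × 65/781 = 0.348 A.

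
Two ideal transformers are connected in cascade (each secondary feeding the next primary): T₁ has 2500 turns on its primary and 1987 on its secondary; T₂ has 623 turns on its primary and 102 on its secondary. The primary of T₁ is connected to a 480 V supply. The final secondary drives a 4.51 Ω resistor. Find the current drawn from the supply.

I_supply ≈ 1.80 A

Secondary of T₁: V = 480.00 × 1987/2500 = 381.50 V.
Secondary of T₂: V = 381.50 × 102/623 = 62.461 V.
I_load = 62.461/4.51 = 13.850 A, so P_out = 62.461 × 13.850 = 865.06 W.
All ideal ⇒ P_in = P_out, so I_supply = 865.06/480 = 1.80 A.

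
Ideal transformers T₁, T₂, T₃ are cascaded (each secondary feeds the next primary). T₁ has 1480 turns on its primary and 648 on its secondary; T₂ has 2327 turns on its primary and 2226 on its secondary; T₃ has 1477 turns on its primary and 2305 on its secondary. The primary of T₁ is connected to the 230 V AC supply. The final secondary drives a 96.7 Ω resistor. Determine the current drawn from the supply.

Secondary of T₁: V = 230.00 × 648/1480 = 100.70 V.
Secondary of T₂: V = 100.70 × 2226/2327 = 96.332 V.
Secondary of T₃: V = 96.332 × 2305/1477 = 150.34 V.
I_load = 150.34/96.7 = 1.5547 A, so P_out = 150.34 × 1.5547 = 233.72 W.
All ideal ⇒ P_in = P_out, so I_supply = 233.72/230 = 1.02 A.

I_supply ≈ 1.02 A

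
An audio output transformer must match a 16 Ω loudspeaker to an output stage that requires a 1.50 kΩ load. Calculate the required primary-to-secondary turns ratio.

N_p/N_s ≈ 9.68

Z_p/Z_s = (N_p/N_s)², so N_p/N_s = √(1500/16) = √93.8 = 9.68.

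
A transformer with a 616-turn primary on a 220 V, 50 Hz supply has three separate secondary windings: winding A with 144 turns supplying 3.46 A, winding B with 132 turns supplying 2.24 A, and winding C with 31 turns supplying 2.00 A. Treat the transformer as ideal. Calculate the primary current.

V_A = 220 × 144/616 = 51.429 V; V_B = 220 × 132/616 = 47.143 V; V_C = 220 × 31/616 = 11.071 V.
P_out = V_A I_A + V_B I_B + V_C I_C = 51.429×3.46 + 47.143×2.24 + 11.071×2.00 = 177.94 + 105.60 + 22.143 = 305.69 W.
Ideal ⇒ P_in = P_out, so I_p = P_out/V_p = 305.69/220 = 1.39 A.

I_p ≈ 1.39 A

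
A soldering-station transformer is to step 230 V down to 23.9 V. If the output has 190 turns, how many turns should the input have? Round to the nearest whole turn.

N_in = 1828 turns

N_in/N_out = V_in/V_out, so N_in = 190 × 230/23.9 = 1828.5 ≈ 1828 turns.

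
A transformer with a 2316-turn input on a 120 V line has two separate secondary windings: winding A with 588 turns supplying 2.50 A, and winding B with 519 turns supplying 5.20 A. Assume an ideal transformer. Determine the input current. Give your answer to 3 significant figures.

I_in ≈ 1.80 A

V_A = 120 × 588/2316 = 30.466 V; V_B = 120 × 519/2316 = 26.891 V.
P_out = V_A I_A + V_B I_B = 30.466×2.50 + 26.891×5.20 = 76.166 + 139.83 = 216.00 W.
Ideal ⇒ P_in = P_out, so I_in = P_out/V_in = 216.00/120 = 1.80 A.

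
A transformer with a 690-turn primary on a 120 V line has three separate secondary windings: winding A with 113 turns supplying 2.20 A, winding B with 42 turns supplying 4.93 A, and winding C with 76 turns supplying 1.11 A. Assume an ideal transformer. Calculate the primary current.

I_p ≈ 0.783 A

V_A = 120 × 113/690 = 19.652 V; V_B = 120 × 42/690 = 7.3043 V; V_C = 120 × 76/690 = 13.217 V.
P_out = V_A I_A + V_B I_B + V_C I_C = 19.652×2.20 + 7.3043×4.93 + 13.217×1.11 = 43.235 + 36.010 + 14.671 = 93.917 W.
Ideal ⇒ P_in = P_out, so I_p = P_out/V_p = 93.917/120 = 0.783 A.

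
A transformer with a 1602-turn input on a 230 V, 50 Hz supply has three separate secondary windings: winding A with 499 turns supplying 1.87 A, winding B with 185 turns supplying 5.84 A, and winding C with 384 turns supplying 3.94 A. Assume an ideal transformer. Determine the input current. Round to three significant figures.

V_A = 230 × 499/1602 = 71.642 V; V_B = 230 × 185/1602 = 26.561 V; V_C = 230 × 384/1602 = 55.131 V.
P_out = V_A I_A + V_B I_B + V_C I_C = 71.642×1.87 + 26.561×5.84 + 55.131×3.94 = 133.97 + 155.11 + 217.22 = 506.30 W.
Ideal ⇒ P_in = P_out, so I_in = P_out/V_in = 506.30/230 = 2.20 A.

I_in ≈ 2.20 A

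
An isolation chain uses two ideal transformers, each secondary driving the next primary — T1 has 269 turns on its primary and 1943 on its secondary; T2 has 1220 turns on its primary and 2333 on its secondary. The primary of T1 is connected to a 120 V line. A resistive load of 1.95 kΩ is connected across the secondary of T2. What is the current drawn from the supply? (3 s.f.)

I_supply ≈ 11.7 A

After T1: V = 120.00 × 1943/269 = 866.77 V.
After T2: V = 866.77 × 2333/1220 = 1657.5 V.
I_load = 1657.5/1950 = 0.85001 A, so P_out = 1657.5 × 0.85001 = 1408.9 W.
All ideal ⇒ P_in = P_out, so I_supply = 1408.9/120 = 11.7 A.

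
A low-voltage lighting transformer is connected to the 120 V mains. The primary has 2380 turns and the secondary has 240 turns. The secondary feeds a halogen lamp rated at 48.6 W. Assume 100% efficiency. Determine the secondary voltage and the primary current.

V_s ≈ 12.1 V, I_p ≈ 0.405 A

V_s = V_p × N_s/N_p = 120 × 240/2380 = 12.101 V.
I_s = P/V_s = 48.6/12.101 = 4.0163 A.
I_p = I_s × N_s/N_p = 4.0163 × 240/2380 = 0.405 A.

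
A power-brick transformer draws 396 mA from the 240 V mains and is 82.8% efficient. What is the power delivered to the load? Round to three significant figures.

P_in = V_p I_p = 240 × 0.396 = 95.040 W.
P_out = η P_in = 0.828 × 95.040 = 78.7 W.

P_out ≈ 78.7 W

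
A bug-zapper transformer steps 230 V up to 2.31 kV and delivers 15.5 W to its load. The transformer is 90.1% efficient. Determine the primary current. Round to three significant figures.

I_p ≈ 0.0748 A

P_in = P_out/η = 15.5/0.901 = 17.203 W.
I_p = P_in/V_p = 17.203/230 = 0.0748 A.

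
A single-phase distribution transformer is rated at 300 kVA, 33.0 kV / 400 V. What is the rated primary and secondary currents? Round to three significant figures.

I_p = S/V_p = 300000/33000 = 9.09 A.
I_s = S/V_s = 300000/400 = 750 A.

I_p ≈ 9.09 A, I_s ≈ 750 A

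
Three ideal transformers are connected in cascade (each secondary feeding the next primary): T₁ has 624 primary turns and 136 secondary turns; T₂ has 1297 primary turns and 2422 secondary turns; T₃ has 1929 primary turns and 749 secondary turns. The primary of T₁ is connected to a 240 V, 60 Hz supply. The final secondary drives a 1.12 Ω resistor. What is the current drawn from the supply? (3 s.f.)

After T₁: V = 240.00 × 136/624 = 52.308 V.
After T₂: V = 52.308 × 2422/1297 = 97.679 V.
After T₃: V = 97.679 × 749/1929 = 37.927 V.
I_load = 37.927/1.12 = 33.863 A, so P_out = 37.927 × 33.863 = 1284.3 W.
All ideal ⇒ P_in = P_out, so I_supply = 1284.3/240 = 5.35 A.

I_supply ≈ 5.35 A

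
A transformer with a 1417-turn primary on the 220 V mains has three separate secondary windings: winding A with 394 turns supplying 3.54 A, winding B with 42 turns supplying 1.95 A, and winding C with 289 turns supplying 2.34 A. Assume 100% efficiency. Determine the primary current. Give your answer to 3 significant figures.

I_p ≈ 1.52 A

V_A = 220 × 394/1417 = 61.171 V; V_B = 220 × 42/1417 = 6.5208 V; V_C = 220 × 289/1417 = 44.869 V.
P_out = V_A I_A + V_B I_B + V_C I_C = 61.171×3.54 + 6.5208×1.95 + 44.869×2.34 = 216.55 + 12.716 + 104.99 = 334.26 W.
Ideal ⇒ P_in = P_out, so I_p = P_out/V_p = 334.26/220 = 1.52 A.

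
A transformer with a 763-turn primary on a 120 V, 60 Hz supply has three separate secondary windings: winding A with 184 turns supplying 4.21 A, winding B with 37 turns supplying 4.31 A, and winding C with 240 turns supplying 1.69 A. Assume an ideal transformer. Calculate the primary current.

I_p ≈ 1.76 A

V_A = 120 × 184/763 = 28.938 V; V_B = 120 × 37/763 = 5.8191 V; V_C = 120 × 240/763 = 37.746 V.
P_out = V_A I_A + V_B I_B + V_C I_C = 28.938×4.21 + 5.8191×4.31 + 37.746×1.69 = 121.83 + 25.080 + 63.790 = 210.70 W.
Ideal ⇒ P_in = P_out, so I_p = P_out/V_p = 210.70/120 = 1.76 A.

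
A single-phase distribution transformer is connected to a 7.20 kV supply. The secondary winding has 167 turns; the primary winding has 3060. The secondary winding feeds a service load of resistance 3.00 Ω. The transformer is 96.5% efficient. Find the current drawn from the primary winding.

I_p ≈ 7.41 A

V_s = 7200 × 167/3060 = 392.94 V.
I_s = V_s/R = 392.94/3.00 = 130.98 A.
P_out = V_s I_s = 392.94 × 130.98 = 51468 W.
P_in = P_out/η = 51468/0.965 = 53334 W.
I_p = P_in/V_p = 53334/7200 = 7.41 A.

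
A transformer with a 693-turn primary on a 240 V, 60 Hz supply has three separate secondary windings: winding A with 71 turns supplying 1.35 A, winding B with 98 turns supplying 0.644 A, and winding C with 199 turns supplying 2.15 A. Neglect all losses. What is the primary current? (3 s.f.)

V_A = 240 × 71/693 = 24.589 V; V_B = 240 × 98/693 = 33.939 V; V_C = 240 × 199/693 = 68.918 V.
P_out = V_A I_A + V_B I_B + V_C I_C = 24.589×1.35 + 33.939×0.644 + 68.918×2.15 = 33.195 + 21.857 + 148.17 = 203.22 W.
Ideal ⇒ P_in = P_out, so I_p = P_out/V_p = 203.22/240 = 0.847 A.

I_p ≈ 0.847 A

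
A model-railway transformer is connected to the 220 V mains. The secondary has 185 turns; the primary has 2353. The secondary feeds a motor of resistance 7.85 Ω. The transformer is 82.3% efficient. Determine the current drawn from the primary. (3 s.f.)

V_s = 220 × 185/2353 = 17.297 V.
I_s = V_s/R = 17.297/7.85 = 2.2034 A.
P_out = V_s I_s = 17.297 × 2.2034 = 38.113 W.
P_in = P_out/η = 38.113/0.823 = 46.310 W.
I_p = P_in/V_p = 46.310/220 = 0.211 A.

I_p ≈ 0.211 A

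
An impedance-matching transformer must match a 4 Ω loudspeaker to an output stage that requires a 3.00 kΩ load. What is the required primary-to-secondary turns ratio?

N_p/N_s ≈ 27.4

Z_p/Z_s = (N_p/N_s)², so N_p/N_s = √(3000/4) = √750 = 27.4.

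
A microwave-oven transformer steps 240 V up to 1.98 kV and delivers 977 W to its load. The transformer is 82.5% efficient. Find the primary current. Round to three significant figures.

P_in = P_out/η = 977/0.825 = 1184.2 W.
I_p = P_in/V_p = 1184.2/240 = 4.93 A.

I_p ≈ 4.93 A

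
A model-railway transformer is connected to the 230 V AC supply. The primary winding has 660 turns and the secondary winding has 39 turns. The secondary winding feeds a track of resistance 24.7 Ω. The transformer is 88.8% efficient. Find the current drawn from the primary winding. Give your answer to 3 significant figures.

V_s = 230 × 39/660 = 13.591 V.
I_s = V_s/R = 13.591/24.7 = 0.55024 A.
P_out = V_s I_s = 13.591 × 0.55024 = 7.4783 W.
P_in = P_out/η = 7.4783/0.888 = 8.4215 W.
I_p = P_in/V_p = 8.4215/230 = 0.0366 A.

I_p ≈ 0.0366 A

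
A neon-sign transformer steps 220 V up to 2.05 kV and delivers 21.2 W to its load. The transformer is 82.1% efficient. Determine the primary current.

I_p ≈ 0.117 A

P_in = P_out/η = 21.2/0.821 = 25.822 W.
I_p = P_in/V_p = 25.822/220 = 0.117 A.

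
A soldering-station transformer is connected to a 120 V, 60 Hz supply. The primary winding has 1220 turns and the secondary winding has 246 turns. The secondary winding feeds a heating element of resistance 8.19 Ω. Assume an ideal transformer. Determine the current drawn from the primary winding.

V_s = V_p × N_s/N_p = 120 × 246/1220 = 24.197 V.
I_s = V_s/R = 24.197/8.19 = 2.9544 A.
For an ideal transformer I_p N_p = I_s N_s, so I_p = 2.9544 × 246/1220 = 0.596 A.

I_p ≈ 0.596 A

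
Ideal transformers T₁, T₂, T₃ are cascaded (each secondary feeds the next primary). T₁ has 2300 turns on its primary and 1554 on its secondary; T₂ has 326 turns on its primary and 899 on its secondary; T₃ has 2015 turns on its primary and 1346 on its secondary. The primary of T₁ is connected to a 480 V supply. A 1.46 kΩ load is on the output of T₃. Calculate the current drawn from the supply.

After T₁: V = 480.00 × 1554/2300 = 324.31 V.
After T₂: V = 324.31 × 899/326 = 894.35 V.
After T₃: V = 894.35 × 1346/2015 = 597.42 V.
I_load = 597.42/1460 = 0.40919 A, so P_out = 597.42 × 0.40919 = 244.46 W.
All ideal ⇒ P_in = P_out, so I_supply = 244.46/480 = 0.509 A.

I_supply ≈ 0.509 A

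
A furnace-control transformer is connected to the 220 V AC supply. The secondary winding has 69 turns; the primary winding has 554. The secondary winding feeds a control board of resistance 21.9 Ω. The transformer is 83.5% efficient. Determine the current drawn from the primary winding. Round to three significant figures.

V_s = 220 × 69/554 = 27.401 V.
I_s = V_s/R = 27.401/21.9 = 1.2512 A.
P_out = V_s I_s = 27.401 × 1.2512 = 34.283 W.
P_in = P_out/η = 34.283/0.835 = 41.058 W.
I_p = P_in/V_p = 41.058/220 = 0.187 A.

I_p ≈ 0.187 A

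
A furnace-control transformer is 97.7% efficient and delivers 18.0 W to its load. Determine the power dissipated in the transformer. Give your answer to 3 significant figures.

P_in = P_out/η = 18.0/0.977 = 18.4237 W.
P_loss = P_in − P_out = 18.4237 − 18.0 = 0.424 W.

P_loss ≈ 0.424 W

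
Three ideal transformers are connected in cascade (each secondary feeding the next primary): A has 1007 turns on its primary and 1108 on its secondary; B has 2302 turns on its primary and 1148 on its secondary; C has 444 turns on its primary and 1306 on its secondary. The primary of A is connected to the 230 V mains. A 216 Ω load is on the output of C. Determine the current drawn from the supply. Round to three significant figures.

After A: V = 230.00 × 1108/1007 = 253.07 V.
After B: V = 253.07 × 1148/2302 = 126.20 V.
After C: V = 126.20 × 1306/444 = 371.22 V.
I_load = 371.22/216 = 1.7186 A, so P_out = 371.22 × 1.7186 = 637.99 W.
All ideal ⇒ P_in = P_out, so I_supply = 637.99/230 = 2.77 A.

I_supply ≈ 2.77 A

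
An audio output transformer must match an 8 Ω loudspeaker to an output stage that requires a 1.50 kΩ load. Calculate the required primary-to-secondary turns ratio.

Z_p/Z_s = (N_p/N_s)², so N_p/N_s = √(1500/8) = √188 = 13.7.

N_p/N_s ≈ 13.7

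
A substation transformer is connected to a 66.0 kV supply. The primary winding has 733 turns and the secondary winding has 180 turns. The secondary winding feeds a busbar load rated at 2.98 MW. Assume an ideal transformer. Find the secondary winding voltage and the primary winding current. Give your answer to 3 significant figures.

V_s = V_p × N_s/N_p = 66000 × 180/733 = 16207 V.
I_s = P/V_s = 2.98×10^6/16207 = 183.87 A.
I_p = I_s × N_s/N_p = 183.87 × 180/733 = 45.2 A.

V_s ≈ 16200 V, I_p ≈ 45.2 A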